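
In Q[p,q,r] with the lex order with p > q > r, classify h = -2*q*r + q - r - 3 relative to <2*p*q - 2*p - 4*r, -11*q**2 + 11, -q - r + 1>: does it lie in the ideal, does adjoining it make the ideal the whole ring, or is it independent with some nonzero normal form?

First compute the reduced Gröbner basis of I by Buchberger's algorithm.
f_1 = 2*p*q - 2*p - 4*r, LT = p*q.
f_2 = -11*q**2 + 11, LT = q**2.
f_3 = -q - r + 1, LT = q.

S(f_1,f_2): lcm = p*q**2. S = -p*q + p - 2*q*r.
  reduce S modulo (f_1, f_2, f_3):
  remainder 2*r**2 - 4*r ≠ 0; add k_4 = 2*r**2 - 4*r to the basis.

S(f_1,f_3): lcm = p*q. S = -p*r - 2*r.
  reduce S modulo (f_1, f_2, f_3, k_4):
  remainder -p*r - 2*r ≠ 0; add k_5 = -p*r - 2*r to the basis.

The other S-polynomials (S(f_2,f_3), S(f_1,k_4), S(f_2,k_4), S(f_3,k_4), S(f_1,k_5), S(f_2,k_5), S(f_3,k_5), S(k_4,k_5)) all reduce to 0 modulo the current basis, so we have a Gröbner basis.
Inter-reduce: drop elements whose leading term is divisible by another's, tail-reduce, and make monic.
Reduced Gröbner basis: {p*r + 2*r, q + r - 1, r**2 - 2*r}.
Label its elements g_1 = p*r + 2*r, g_2 = q + r - 1, g_3 = r**2 - 2*r.

Reduce h = -2*q*r + q - r - 3 modulo G:
  leading term q*r: subtract (-2*r)·g_2 from -2*q*r + q - r - 3 → q + 2*r**2 - 3*r - 3
  leading term q: subtract (1)·g_2 from q + 2*r**2 - 3*r - 3 → 2*r**2 - 4*r - 2
  leading term r**2: subtract (2)·g_3 from 2*r**2 - 4*r - 2 → -2
  leading term 1: no divisor's leading term divides it; move -2 to the remainder.
  normal form = -2.
The normal form is nonzero, so h ∉ I. Since h minus its normal form lies in I, I + (h) = I + (n) where n = -2; decide whether this ideal is the whole ring.
Here n = -2 is a nonzero constant, hence a unit: 1 ∈ I + (h), the Gröbner basis of I + (h) is {1}, and the enlarged system has no common solution — adjoining h is inconsistent.

Adjoining -2*q*r + q - r - 3 makes the ideal the whole ring: the system is inconsistent.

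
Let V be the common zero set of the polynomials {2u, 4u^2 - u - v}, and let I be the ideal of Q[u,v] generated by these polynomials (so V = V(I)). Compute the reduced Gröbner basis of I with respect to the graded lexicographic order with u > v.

G = {u, v}

f_1 = 2u, LT = u.
f_2 = 4u^2 - u - v, LT = u^2.

S(f_1,f_2): lcm = u^2. S = 1/4u + 1/4v.
  leading term u: subtract (1/8)·f_1 from 1/4u + 1/4v → 1/4v
  leading term v: no divisor's leading term divides it; move 1/4v to the remainder.
  remainder 1/4v ≠ 0; add g_3 = 1/4v to the basis.

S(f_1,g_3): leading monomials are coprime, so the S-polynomial reduces to 0 (Buchberger's first criterion).
S(f_2,g_3): leading monomials are coprime, so the S-polynomial reduces to 0 (Buchberger's first criterion).
Every S-polynomial of the final basis reduces to 0, so we have a Gröbner basis.
Inter-reduce: drop elements whose leading term is divisible by another's, tail-reduce, and make monic.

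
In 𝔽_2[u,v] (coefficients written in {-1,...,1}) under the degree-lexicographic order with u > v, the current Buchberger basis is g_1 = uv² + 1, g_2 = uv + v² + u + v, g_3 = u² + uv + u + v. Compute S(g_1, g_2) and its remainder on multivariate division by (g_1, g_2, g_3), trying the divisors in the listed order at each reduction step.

lcm(LM(g_1), LM(g_2)) = uv².
S = (lcm/LT(g_1))·g_1 − (lcm/LT(g_2))·g_2 = v³ + uv + v² + 1.
Reduce S modulo (g_1, g_2, g_3) in that order:
  leading term v³: no divisor's leading term divides it; move v³ to the remainder.
  leading term uv: subtract (1)·g_2 from uv + v² + 1 → u + v + 1
  leading term u: no divisor's leading term divides it; move u to the remainder.
  leading term v: no divisor's leading term divides it; move v to the remainder.
  leading term 1: no divisor's leading term divides it; move 1 to the remainder.
The remainder v³ + u + v + 1 is nonzero, so it would be added as the next basis element.
An S-polynomial is built so that the two leading terms cancel; whether anything survives reduction is exactly the Gröbner-basis criterion.

S(g_1, g_2) = v³ + uv + v² + 1; remainder on division = v³ + u + v + 1.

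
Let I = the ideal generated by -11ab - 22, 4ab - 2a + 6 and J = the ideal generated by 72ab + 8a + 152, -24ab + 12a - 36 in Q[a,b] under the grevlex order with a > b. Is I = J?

Yes, the ideals are equal.

For a fixed monomial order, each ideal has a unique reduced Gröbner basis; comparing bases decides equality.
Buchberger on the first generating set:
f_1 = -11ab - 22, LT = ab.
f_2 = 4ab - 2a + 6, LT = ab.

S(f_1,f_2): lcm = ab. S = \tfrac{1}{2}a + \tfrac{1}{2}.
  leading term a: no divisor's leading term divides it; move \tfrac{1}{2}a to the remainder.
  leading term 1: no divisor's leading term divides it; move \tfrac{1}{2} to the remainder.
  remainder \tfrac{1}{2}a + \tfrac{1}{2} ≠ 0; add g_3 = \tfrac{1}{2}a + \tfrac{1}{2} to the basis.

S(f_1,g_3): lcm = ab. S = -b + 2.
  leading term b: no divisor's leading term divides it; move -b to the remainder.
  leading term 1: no divisor's leading term divides it; move 2 to the remainder.
  remainder -b + 2 ≠ 0; add g_4 = -b + 2 to the basis.

The other S-polynomials (S(f_2,g_3), S(f_1,g_4), S(f_2,g_4), S(g_3,g_4)) all reduce to 0 modulo the current basis, so we have a Gröbner basis.
Inter-reduce: drop elements whose leading term is divisible by another's, tail-reduce, and make monic.
Reduced Gröbner basis: {a + 1, b - 2}.

Buchberger on the second generating set:
h_1 = 72ab + 8a + 152, LT = ab.
h_2 = -24ab + 12a - 36, LT = ab.

S(h_1,h_2): lcm = ab. S = \tfrac{11}{18}a + \tfrac{11}{18}.
  leading term a: no divisor's leading term divides it; move \tfrac{11}{18}a to the remainder.
  leading term 1: no divisor's leading term divides it; move \tfrac{11}{18} to the remainder.
  remainder \tfrac{11}{18}a + \tfrac{11}{18} ≠ 0; add k_3 = \tfrac{11}{18}a + \tfrac{11}{18} to the basis.

S(h_1,k_3): lcm = ab. S = \tfrac{1}{9}a - b + \tfrac{19}{9}.
  leading term a: subtract (\tfrac{2}{11})·k_3 from \tfrac{1}{9}a - b + \tfrac{19}{9} → -b + 2
  leading term b: no divisor's leading term divides it; move -b to the remainder.
  leading term 1: no divisor's leading term divides it; move 2 to the remainder.
  remainder -b + 2 ≠ 0; add k_4 = -b + 2 to the basis.

The other S-polynomials (S(h_2,k_3), S(h_1,k_4), S(h_2,k_4), S(k_3,k_4)) all reduce to 0 modulo the current basis, so we have a Gröbner basis.
Inter-reduce: drop elements whose leading term is divisible by another's, tail-reduce, and make monic.
Reduced Gröbner basis: {a + 1, b - 2}.

These coincide, so the ideals are equal.
The choice of monomial ordering does not affect the verdict — as long as both bases are computed under the same ordering, their equality decides ideal equality.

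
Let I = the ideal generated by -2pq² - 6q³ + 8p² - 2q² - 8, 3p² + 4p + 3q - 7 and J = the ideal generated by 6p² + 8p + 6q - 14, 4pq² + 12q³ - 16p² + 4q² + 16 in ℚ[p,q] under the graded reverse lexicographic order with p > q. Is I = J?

Two ideals are equal iff their reduced Gröbner bases coincide (the reduced basis is unique for a fixed ordering).
Buchberger on the first generating set:
f_1 = -2pq² - 6q³ + 8p² - 2q² - 8, LT = pq².
f_2 = 3p² + 4p + 3q - 7, LT = p².

S(f_1,f_2): lcm = p²q². S = 3pq³ - 4p³ - ⅓pq² - q³ + 7/3q² + 4p.
  leading term pq³: subtract (-3/2q)·f_1 from 3pq³ - 4p³ - ⅓pq² - q³ + 7/3q² + 4p → -9q⁴ - 4p³ + 12p²q - ⅓pq² - 4q³ + 7/3q² + 4p - 12q
  leading term q⁴: no divisor's leading term divides it; move -9q⁴ to the remainder.
  leading term p³: subtract (-4/3p)·f_2 from -4p³ + 12p²q - ⅓pq² - 4q³ + 7/3q² + 4p - 12q → 12p²q - ⅓pq² - 4q³ + 16/3p² + 4pq + 7/3q² - 16/3p - 12q
  leading term p²q: subtract (4q)·f_2 from 12p²q - ⅓pq² - 4q³ + 16/3p² + 4pq + 7/3q² - 16/3p - 12q → -⅓pq² - 4q³ + 16/3p² - 12pq - 29/3q² - 16/3p + 16q
  leading term pq²: subtract (⅙)·f_1 from -⅓pq² - 4q³ + 16/3p² - 12pq - 29/3q² - 16/3p + 16q → -3q³ + 4p² - 12pq - 28/3q² - 16/3p + 16q + 4/3
  leading term q³: no divisor's leading term divides it; move -3q³ to the remainder.
  leading term p²: subtract (4/3)·f_2 from 4p² - 12pq - 28/3q² - 16/3p + 16q + 4/3 → -12pq - 28/3q² - 32/3p + 12q + 32/3
  leading term pq: no divisor's leading term divides it; move -12pq to the remainder.
  leading term q²: no divisor's leading term divides it; move -28/3q² to the remainder.
  leading term p: no divisor's leading term divides it; move -32/3p to the remainder.
  leading term q: no divisor's leading term divides it; move 12q to the remainder.
  leading term 1: no divisor's leading term divides it; move 32/3 to the remainder.
  remainder -9q⁴ - 3q³ - 12pq - 28/3q² - 32/3p + 12q + 32/3 ≠ 0; add g_3 = -9q⁴ - 3q³ - 12pq - 28/3q² - 32/3p + 12q + 32/3 to the basis.

The other S-polynomials (S(f_1,g_3), S(f_2,g_3)) all reduce to 0 modulo the current basis, so we have a Gröbner basis.
Inter-reduce: drop elements whose leading term is divisible by another's, tail-reduce, and make monic.
Reduced Gröbner basis: {q⁴ + ⅓q³ + 4/3pq + 28/27q² + 32/27p - 4/3q - 32/27, pq² + 3q³ + q² + 16/3p + 4q - 16/3, p² + 4/3p + q - 7/3}.

Buchberger on the second generating set:
h_1 = 6p² + 8p + 6q - 14, LT = p².
h_2 = 4pq² + 12q³ - 16p² + 4q² + 16, LT = pq².

S(h_1,h_2): lcm = p²q². S = -3pq³ + 4p³ + ⅓pq² + q³ - 7/3q² - 4p.
  leading term pq³: subtract (-¾q)·h_2 from -3pq³ + 4p³ + ⅓pq² + q³ - 7/3q² - 4p → 9q⁴ + 4p³ - 12p²q + ⅓pq² + 4q³ - 7/3q² - 4p + 12q
  leading term q⁴: no divisor's leading term divides it; move 9q⁴ to the remainder.
  leading term p³: subtract (⅔p)·h_1 from 4p³ - 12p²q + ⅓pq² + 4q³ - 7/3q² - 4p + 12q → -12p²q + ⅓pq² + 4q³ - 16/3p² - 4pq - 7/3q² + 16/3p + 12q
  leading term p²q: subtract (-2q)·h_1 from -12p²q + ⅓pq² + 4q³ - 16/3p² - 4pq - 7/3q² + 16/3p + 12q → ⅓pq² + 4q³ - 16/3p² + 12pq + 29/3q² + 16/3p - 16q
  leading term pq²: subtract (1/12)·h_2 from ⅓pq² + 4q³ - 16/3p² + 12pq + 29/3q² + 16/3p - 16q → 3q³ - 4p² + 12pq + 28/3q² + 16/3p - 16q - 4/3
  leading term q³: no divisor's leading term divides it; move 3q³ to the remainder.
  leading term p²: subtract (-⅔)·h_1 from -4p² + 12pq + 28/3q² + 16/3p - 16q - 4/3 → 12pq + 28/3q² + 32/3p - 12q - 32/3
  leading term pq: no divisor's leading term divides it; move 12pq to the remainder.
  leading term q²: no divisor's leading term divides it; move 28/3q² to the remainder.
  leading term p: no divisor's leading term divides it; move 32/3p to the remainder.
  leading term q: no divisor's leading term divides it; move -12q to the remainder.
  leading term 1: no divisor's leading term divides it; move -32/3 to the remainder.
  remainder 9q⁴ + 3q³ + 12pq + 28/3q² + 32/3p - 12q - 32/3 ≠ 0; add k_3 = 9q⁴ + 3q³ + 12pq + 28/3q² + 32/3p - 12q - 32/3 to the basis.

The other S-polynomials (S(h_1,k_3), S(h_2,k_3)) all reduce to 0 modulo the current basis, so we have a Gröbner basis.
Inter-reduce: drop elements whose leading term is divisible by another's, tail-reduce, and make monic.
Reduced Gröbner basis: {q⁴ + ⅓q³ + 4/3pq + 28/27q² + 32/27p - 4/3q - 32/27, pq² + 3q³ + q² + 16/3p + 4q - 16/3, p² + 4/3p + q - 7/3}.

These coincide, so the ideals are equal.

Yes, the ideals are equal.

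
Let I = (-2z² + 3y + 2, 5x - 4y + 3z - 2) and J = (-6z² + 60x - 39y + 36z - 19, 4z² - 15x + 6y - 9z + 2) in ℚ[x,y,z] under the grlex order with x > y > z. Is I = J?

Two ideals are equal iff their reduced Gröbner bases coincide (the reduced basis is unique for a fixed ordering).
Buchberger on the first generating set:
f_1 = -2z² + 3y + 2, LT = z².
f_2 = 5x - 4y + 3z - 2, LT = x.

The S-polynomials (S(f_1,f_2)) all reduce to 0 modulo the current basis, so we have a Gröbner basis.
Inter-reduce: drop elements whose leading term is divisible by another's, tail-reduce, and make monic.
Reduced Gröbner basis: {z² - 3/2y - 1, x - ⅘y + ⅗z - ⅖}.

Buchberger on the second generating set:
h_1 = -6z² + 60x - 39y + 36z - 19, LT = z².
h_2 = 4z² - 15x + 6y - 9z + 2, LT = z².

S(h_1,h_2): lcm = z². S = -25/4x + 5y - 15/4z + 8/3.
  leading term x: no divisor's leading term divides it; move -25/4x to the remainder.
  leading term y: no divisor's leading term divides it; move 5y to the remainder.
  leading term z: no divisor's leading term divides it; move -15/4z to the remainder.
  leading term 1: no divisor's leading term divides it; move 8/3 to the remainder.
  remainder -25/4x + 5y - 15/4z + 8/3 ≠ 0; add k_3 = -25/4x + 5y - 15/4z + 8/3 to the basis.

The other S-polynomials (S(h_1,k_3), S(h_2,k_3)) all reduce to 0 modulo the current basis, so we have a Gröbner basis.
Inter-reduce: drop elements whose leading term is divisible by another's, tail-reduce, and make monic.
Reduced Gröbner basis: {z² - 3/2y - 11/10, x - ⅘y + ⅗z - 32/75}.

The bases are distinct; the ideals are different.
The choice of monomial ordering does not affect the verdict — as long as both bases are computed under the same ordering, their equality decides ideal equality.

No, the ideals differ.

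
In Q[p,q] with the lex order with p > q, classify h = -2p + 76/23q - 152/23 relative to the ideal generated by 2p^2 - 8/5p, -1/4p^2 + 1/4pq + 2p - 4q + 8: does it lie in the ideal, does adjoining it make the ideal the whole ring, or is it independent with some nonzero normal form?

-2p + 76/23q - 152/23 lies in I (it reduces to 0).

First compute the reduced Gröbner basis of I by Buchberger's algorithm.
f_1 = 2p^2 - 8/5p, LT = p^2.
f_2 = -1/4p^2 + 1/4pq + 2p - 4q + 8, LT = p^2.

S(f_1,f_2): lcm = p^2. S = pq + 36/5p - 16q + 32.
  leading term pq: no divisor's leading term divides it; move pq to the remainder.
  leading term p: no divisor's leading term divides it; move 36/5p to the remainder.
  leading term q: no divisor's leading term divides it; move -16q to the remainder.
  leading term 1: no divisor's leading term divides it; move 32 to the remainder.
  remainder pq + 36/5p - 16q + 32 ≠ 0; add k_3 = pq + 36/5p - 16q + 32 to the basis.

S(f_1,k_3): lcm = p^2q. S = -36/5p^2 + 76/5pq - 32p.
  leading term p^2: subtract (-18/5)·f_1 from -36/5p^2 + 76/5pq - 32p → 76/5pq - 944/25p
  leading term pq: subtract (76/5)·k_3 from 76/5pq - 944/25p → -736/5p + 1216/5q - 2432/5
  leading term p: no divisor's leading term divides it; move -736/5p to the remainder.
  leading term q: no divisor's leading term divides it; move 1216/5q to the remainder.
  leading term 1: no divisor's leading term divides it; move -2432/5 to the remainder.
  remainder -736/5p + 1216/5q - 2432/5 ≠ 0; add k_4 = -736/5p + 1216/5q - 2432/5 to the basis.

S(f_2,k_3): lcm = p^2q. S = -36/5p^2 - pq^2 + 8pq - 32p + 16q^2 - 32q.
  leading term p^2: subtract (-18/5)·f_1 from -36/5p^2 - pq^2 + 8pq - 32p + 16q^2 - 32q → -pq^2 + 8pq - 944/25p + 16q^2 - 32q
  leading term pq^2: subtract (-q)·k_3 from -pq^2 + 8pq - 944/25p + 16q^2 - 32q → 76/5pq - 944/25p
  leading term pq: subtract (76/5)·k_3 from 76/5pq - 944/25p → -736/5p + 1216/5q - 2432/5
  leading term p: subtract (1)·k_4 from -736/5p + 1216/5q - 2432/5 → 0
  remainder 0.

S(f_1,k_4): lcm = p^2. S = 38/23pq - 472/115p.
  leading term pq: subtract (38/23)·k_3 from 38/23pq - 472/115p → -16p + 608/23q - 1216/23
  leading term p: subtract (5/46)·k_4 from -16p + 608/23q - 1216/23 → 0
  remainder 0.

S(f_2,k_4): lcm = p^2. S = 15/23pq - 260/23p + 16q - 32.
  leading term pq: subtract (15/23)·k_3 from 15/23pq - 260/23p + 16q - 32 → -16p + 608/23q - 1216/23
  leading term p: subtract (5/46)·k_4 from -16p + 608/23q - 1216/23 → 0
  remainder 0.

S(k_3,k_4): lcm = pq. S = 36/5p + 38/23q^2 - 444/23q + 32.
  leading term p: subtract (-9/184)·k_4 from 36/5p + 38/23q^2 - 444/23q + 32 → 38/23q^2 - 852/115q + 944/115
  leading term q^2: no divisor's leading term divides it; move 38/23q^2 to the remainder.
  leading term q: no divisor's leading term divides it; move -852/115q to the remainder.
  leading term 1: no divisor's leading term divides it; move 944/115 to the remainder.
  remainder 38/23q^2 - 852/115q + 944/115 ≠ 0; add k_5 = 38/23q^2 - 852/115q + 944/115 to the basis.

S(f_1,k_5): leading monomials are coprime, so the S-polynomial reduces to 0 (Buchberger's first criterion).
S(f_2,k_5): leading monomials are coprime, so the S-polynomial reduces to 0 (Buchberger's first criterion).
S(k_3,k_5): lcm = pq^2. S = 222/19pq - 472/95p - 16q^2 + 32q.
  leading term pq: subtract (222/19)·k_3 from 222/19pq - 472/95p - 16q^2 + 32q → -8464/95p - 16q^2 + 4160/19q - 7104/19
  leading term p: subtract (23/38)·k_4 from -8464/95p - 16q^2 + 4160/19q - 7104/19 → -16q^2 + 6816/95q - 7552/95
  leading term q^2: subtract (-184/19)·k_5 from -16q^2 + 6816/95q - 7552/95 → 0
  remainder 0.

S(k_4,k_5): leading monomials are coprime, so the S-polynomial reduces to 0 (Buchberger's first criterion).
Every S-polynomial of the final basis reduces to 0, so we have a Gröbner basis.
Inter-reduce: drop elements whose leading term is divisible by another's, tail-reduce, and make monic.
Reduced Gröbner basis: {p - 38/23q + 76/23, q^2 - 426/95q + 472/95}.
Label its elements g_1 = p - 38/23q + 76/23, g_2 = q^2 - 426/95q + 472/95.

Reduce h = -2p + 76/23q - 152/23 modulo G:
  leading term p: subtract (-2)·g_1 from -2p + 76/23q - 152/23 → 0
  normal form = 0.
Since the normal form is 0, h ∈ I.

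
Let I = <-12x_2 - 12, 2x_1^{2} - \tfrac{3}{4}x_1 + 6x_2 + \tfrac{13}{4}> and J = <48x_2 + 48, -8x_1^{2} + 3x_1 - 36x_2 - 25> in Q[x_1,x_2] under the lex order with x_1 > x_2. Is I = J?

For a fixed monomial order, each ideal has a unique reduced Gröbner basis; comparing bases decides equality.
Buchberger on the first generating set:
f_1 = -12x_2 - 12, LT = x_2.
f_2 = 2x_1^{2} - \tfrac{3}{4}x_1 + 6x_2 + \tfrac{13}{4}, LT = x_1^{2}.

The S-polynomials (S(f_1,f_2)) all reduce to 0 modulo the current basis, so we have a Gröbner basis.
Inter-reduce: drop elements whose leading term is divisible by another's, tail-reduce, and make monic.
Reduced Gröbner basis: {x_1^{2} - \tfrac{3}{8}x_1 - \tfrac{11}{8}, x_2 + 1}.

Buchberger on the second generating set:
h_1 = 48x_2 + 48, LT = x_2.
h_2 = -8x_1^{2} + 3x_1 - 36x_2 - 25, LT = x_1^{2}.

The S-polynomials (S(h_1,h_2)) all reduce to 0 modulo the current basis, so we have a Gröbner basis.
Inter-reduce: drop elements whose leading term is divisible by another's, tail-reduce, and make monic.
Reduced Gröbner basis: {x_1^{2} - \tfrac{3}{8}x_1 - \tfrac{11}{8}, x_2 + 1}.

Same reduced basis, so the two generating sets span the same ideal.

Yes, the ideals are equal.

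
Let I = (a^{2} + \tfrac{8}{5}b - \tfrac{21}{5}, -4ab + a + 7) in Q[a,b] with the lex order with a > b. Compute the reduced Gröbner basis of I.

G = {a + \tfrac{32}{35}b^{2} - \tfrac{92}{35}b + \tfrac{3}{5}, b^{3} - \tfrac{25}{8}b^{2} + \tfrac{11}{8}b + \tfrac{7}{4}}

f_1 = a^{2} + \tfrac{8}{5}b - \tfrac{21}{5}, LT = a^{2}.
f_2 = -4ab + a + 7, LT = ab.

S(f_1,f_2): lcm = a^{2}b. S = \tfrac{1}{4}a^{2} + \tfrac{7}{4}a + \tfrac{8}{5}b^{2} - \tfrac{21}{5}b.
  reduce S modulo (f_1, f_2):
  remainder \tfrac{7}{4}a + \tfrac{8}{5}b^{2} - \tfrac{23}{5}b + \tfrac{21}{20} ≠ 0; add g_3 = \tfrac{7}{4}a + \tfrac{8}{5}b^{2} - \tfrac{23}{5}b + \tfrac{21}{20} to the basis.

S(f_2,g_3): lcm = ab. S = -\tfrac{1}{4}a - \tfrac{32}{35}b^{3} + \tfrac{92}{35}b^{2} - \tfrac{3}{5}b - \tfrac{7}{4}.
  reduce S modulo (f_1, f_2, g_3):
  remainder -\tfrac{32}{35}b^{3} + \tfrac{20}{7}b^{2} - \tfrac{44}{35}b - \tfrac{8}{5} ≠ 0; add g_4 = -\tfrac{32}{35}b^{3} + \tfrac{20}{7}b^{2} - \tfrac{44}{35}b - \tfrac{8}{5} to the basis.

The other S-polynomials (S(f_1,g_3), S(f_1,g_4), S(f_2,g_4), S(g_3,g_4)) all reduce to 0 modulo the current basis, so we have a Gröbner basis.
Inter-reduce: drop elements whose leading term is divisible by another's, tail-reduce, and make monic.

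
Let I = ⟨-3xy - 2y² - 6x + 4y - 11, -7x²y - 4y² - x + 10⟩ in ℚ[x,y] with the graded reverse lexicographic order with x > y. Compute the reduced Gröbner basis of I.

G = {x³ + 37/21x² - 22/63y² - 5/21x + 20/9y - 181/63, y³ - 9/2x² - 33/7y² - 279/14x + 27/2y - 353/14, xy + ⅔y² + 2x - 4/3y + 11/3}

f_1 = -3xy - 2y² - 6x + 4y - 11, LT = xy.
f_2 = -7x²y - 4y² - x + 10, LT = x²y.

S(f_1,f_2): lcm = x²y. S = ⅔xy² + 2x² - 4/3xy - 4/7y² + 74/21x + 10/7.
  leading term xy²: subtract (-2/9y)·f_1 from ⅔xy² + 2x² - 4/3xy - 4/7y² + 74/21x + 10/7 → -4/9y³ + 2x² - 8/3xy + 20/63y² + 74/21x - 22/9y + 10/7
  leading term y³: no divisor's leading term divides it; move -4/9y³ to the remainder.
  leading term x²: no divisor's leading term divides it; move 2x² to the remainder.
  leading term xy: subtract (8/9)·f_1 from -8/3xy + 20/63y² + 74/21x - 22/9y + 10/7 → 44/21y² + 62/7x - 6y + 706/63
  leading term y²: no divisor's leading term divides it; move 44/21y² to the remainder.
  leading term x: no divisor's leading term divides it; move 62/7x to the remainder.
  leading term y: no divisor's leading term divides it; move -6y to the remainder.
  leading term 1: no divisor's leading term divides it; move 706/63 to the remainder.
  remainder -4/9y³ + 2x² + 44/21y² + 62/7x - 6y + 706/63 ≠ 0; add g_3 = -4/9y³ + 2x² + 44/21y² + 62/7x - 6y + 706/63 to the basis.

S(f_1,g_3): lcm = xy³. S = ⅔y⁴ + 9/2x³ + 47/7xy² - 4/3y³ + 279/14x² - 27/2xy + 11/3y² + 353/14x.
  leading term y⁴: subtract (-3/2y)·g_3 from ⅔y⁴ + 9/2x³ + 47/7xy² - 4/3y³ + 279/14x² - 27/2xy + 11/3y² + 353/14x → 9/2x³ + 3x²y + 47/7xy² + 38/21y³ + 279/14x² - 3/14xy - 16/3y² + 353/14x + 353/21y
  leading term x³: no divisor's leading term divides it; move 9/2x³ to the remainder.
  leading term x²y: subtract (-x)·f_1 from 3x²y + 47/7xy² + 38/21y³ + 279/14x² - 3/14xy - 16/3y² + 353/14x + 353/21y → 33/7xy² + 38/21y³ + 195/14x² + 53/14xy - 16/3y² + 199/14x + 353/21y
  leading term xy²: subtract (-11/7y)·f_1 from 33/7xy² + 38/21y³ + 195/14x² + 53/14xy - 16/3y² + 199/14x + 353/21y → -4/3y³ + 195/14x² - 79/14xy + 20/21y² + 199/14x - 10/21y
  leading term y³: subtract (3)·g_3 from -4/3y³ + 195/14x² - 79/14xy + 20/21y² + 199/14x - 10/21y → 111/14x² - 79/14xy - 16/3y² - 173/14x + 368/21y - 706/21
  leading term x²: no divisor's leading term divides it; move 111/14x² to the remainder.
  leading term xy: subtract (79/42)·f_1 from -79/14xy - 16/3y² - 173/14x + 368/21y - 706/21 → -11/7y² - 15/14x + 10y - 181/14
  leading term y²: no divisor's leading term divides it; move -11/7y² to the remainder.
  leading term x: no divisor's leading term divides it; move -15/14x to the remainder.
  leading term y: no divisor's leading term divides it; move 10y to the remainder.
  leading term 1: no divisor's leading term divides it; move -181/14 to the remainder.
  remainder 9/2x³ + 111/14x² - 11/7y² - 15/14x + 10y - 181/14 ≠ 0; add g_4 = 9/2x³ + 111/14x² - 11/7y² - 15/14x + 10y - 181/14 to the basis.

S(f_2,g_3): lcm = x²y³. S = 9/2x⁴ + 33/7x²y² + 4/7y⁴ + 279/14x³ - 27/2x²y + 1/7xy² + 353/14x² - 10/7y².
  leading term x⁴: subtract (x)·g_4 from 9/2x⁴ + 33/7x²y² + 4/7y⁴ + 279/14x³ - 27/2x²y + 1/7xy² + 353/14x² - 10/7y² → 33/7x²y² + 4/7y⁴ + 12x³ - 27/2x²y + 12/7xy² + 184/7x² - 10xy - 10/7y² + 181/14x
  leading term x²y²: subtract (-11/7xy)·f_1 from 33/7x²y² + 4/7y⁴ + 12x³ - 27/2x²y + 12/7xy² + 184/7x² - 10xy - 10/7y² + 181/14x → -22/7xy³ + 4/7y⁴ + 12x³ - 321/14x²y + 8xy² + 184/7x² - 191/7xy - 10/7y² + 181/14x
  leading term xy³: subtract (22/21y²)·f_1 from -22/7xy³ + 4/7y⁴ + 12x³ - 321/14x²y + 8xy² + 184/7x² - 191/7xy - 10/7y² + 181/14x → 8/3y⁴ + 12x³ - 321/14x²y + 100/7xy² - 88/21y³ + 184/7x² - 191/7xy + 212/21y² + 181/14x
  leading term y⁴: subtract (-6y)·g_3 from 8/3y⁴ + 12x³ - 321/14x²y + 100/7xy² - 88/21y³ + 184/7x² - 191/7xy + 212/21y² + 181/14x → 12x³ - 153/14x²y + 100/7xy² + 176/21y³ + 184/7x² + 181/7xy - 544/21y² + 181/14x + 1412/21y
  leading term x³: subtract (8/3)·g_4 from 12x³ - 153/14x²y + 100/7xy² + 176/21y³ + 184/7x² + 181/7xy - 544/21y² + 181/14x + 1412/21y → -153/14x²y + 100/7xy² + 176/21y³ + 36/7x² + 181/7xy - 152/7y² + 221/14x + 284/7y + 724/21
  leading term x²y: subtract (51/14x)·f_1 from -153/14x²y + 100/7xy² + 176/21y³ + 36/7x² + 181/7xy - 152/7y² + 221/14x + 284/7y + 724/21 → 151/7xy² + 176/21y³ + 27x² + 79/7xy - 152/7y² + 391/7x + 284/7y + 724/21
  leading term xy²: subtract (-151/21y)·f_1 from 151/7xy² + 176/21y³ + 27x² + 79/7xy - 152/7y² + 391/7x + 284/7y + 724/21 → -6y³ + 27x² - 223/7xy + 148/21y² + 391/7x - 809/21y + 724/21
  leading term y³: subtract (27/2)·g_3 from -6y³ + 27x² - 223/7xy + 148/21y² + 391/7x - 809/21y + 724/21 → -223/7xy - 446/21y² - 446/7x + 892/21y - 2453/21
  leading term xy: subtract (223/21)·f_1 from -223/7xy - 446/21y² - 446/7x + 892/21y - 2453/21 → 0
  remainder 0.

S(f_1,g_4): lcm = x³y. S = ⅔x²y² + 2x³ - 65/21x²y + 22/63y³ + 11/3x² + 5/21xy - 20/9y² + 181/63y.
  leading term x²y²: subtract (-2/9xy)·f_1 from ⅔x²y² + 2x³ - 65/21x²y + 22/63y³ + 11/3x² + 5/21xy - 20/9y² + 181/63y → -4/9xy³ + 2x³ - 31/7x²y + 8/9xy² + 22/63y³ + 11/3x² - 139/63xy - 20/9y² + 181/63y
  leading term xy³: subtract (4/27y²)·f_1 from -4/9xy³ + 2x³ - 31/7x²y + 8/9xy² + 22/63y³ + 11/3x² - 139/63xy - 20/9y² + 181/63y → 8/27y⁴ + 2x³ - 31/7x²y + 16/9xy² - 46/189y³ + 11/3x² - 139/63xy - 16/27y² + 181/63y
  leading term y⁴: subtract (-⅔y)·g_3 from 8/27y⁴ + 2x³ - 31/7x²y + 16/9xy² - 46/189y³ + 11/3x² - 139/63xy - 16/27y² + 181/63y → 2x³ - 65/21x²y + 16/9xy² + 218/189y³ + 11/3x² + 233/63xy - 124/27y² + 1955/189y
  leading term x³: subtract (4/9)·g_4 from 2x³ - 65/21x²y + 16/9xy² + 218/189y³ + 11/3x² + 233/63xy - 124/27y² + 1955/189y → -65/21x²y + 16/9xy² + 218/189y³ + 1/7x² + 233/63xy - 736/189y² + 10/21x + 1115/189y + 362/63
  leading term x²y: subtract (65/63x)·f_1 from -65/21x²y + 16/9xy² + 218/189y³ + 1/7x² + 233/63xy - 736/189y² + 10/21x + 1115/189y + 362/63 → 242/63xy² + 218/189y³ + 19/3x² - 3/7xy - 736/189y² + 745/63x + 1115/189y + 362/63
  leading term xy²: subtract (-242/189y)·f_1 from 242/63xy² + 218/189y³ + 19/3x² - 3/7xy - 736/189y² + 745/63x + 1115/189y + 362/63 → -38/27y³ + 19/3x² - 73/9xy + 232/189y² + 745/63x - 221/27y + 362/63
  leading term y³: subtract (19/6)·g_3 from -38/27y³ + 19/3x² - 73/9xy + 232/189y² + 745/63x - 221/27y + 362/63 → -73/9xy - 146/27y² - 146/9x + 292/27y - 803/27
  leading term xy: subtract (73/27)·f_1 from -73/9xy - 146/27y² - 146/9x + 292/27y - 803/27 → 0
  remainder 0.

S(f_2,g_4): lcm = x³y. S = -37/21x²y + 4/7xy² + 22/63y³ + 1/7x² + 5/21xy - 20/9y² - 10/7x + 181/63y.
  leading term x²y: subtract (37/63x)·f_1 from -37/21x²y + 4/7xy² + 22/63y³ + 1/7x² + 5/21xy - 20/9y² - 10/7x + 181/63y → 110/63xy² + 22/63y³ + 11/3x² - 19/9xy - 20/9y² + 317/63x + 181/63y
  leading term xy²: subtract (-110/189y)·f_1 from 110/63xy² + 22/63y³ + 11/3x² - 19/9xy - 20/9y² + 317/63x + 181/63y → -22/27y³ + 11/3x² - 353/63xy + 20/189y² + 317/63x - 667/189y
  leading term y³: subtract (11/6)·g_3 from -22/27y³ + 11/3x² - 353/63xy + 20/189y² + 317/63x - 667/189y → -353/63xy - 706/189y² - 706/63x + 1412/189y - 3883/189
  leading term xy: subtract (353/189)·f_1 from -353/63xy - 706/189y² - 706/63x + 1412/189y - 3883/189 → 0
  remainder 0.

S(g_3,g_4): leading monomials are coprime, so the S-polynomial reduces to 0 (Buchberger's first criterion).
Every S-polynomial of the final basis reduces to 0, so we have a Gröbner basis.
Inter-reduce: drop elements whose leading term is divisible by another's, tail-reduce, and make monic.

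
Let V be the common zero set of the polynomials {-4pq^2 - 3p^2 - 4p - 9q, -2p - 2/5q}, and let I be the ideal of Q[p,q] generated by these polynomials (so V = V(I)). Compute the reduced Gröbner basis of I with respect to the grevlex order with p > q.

G = {q^3 - 3/20q^2 - 41/4q, p + 1/5q}

f_1 = -4pq^2 - 3p^2 - 4p - 9q, LT = pq^2.
f_2 = -2p - 2/5q, LT = p.

S(f_1,f_2): lcm = pq^2. S = -1/5q^3 + 3/4p^2 + p + 9/4q.
  leading term q^3: no divisor's leading term divides it; move -1/5q^3 to the remainder.
  leading term p^2: subtract (-3/8p)·f_2 from 3/4p^2 + p + 9/4q → -3/20pq + p + 9/4q
  leading term pq: subtract (3/40q)·f_2 from -3/20pq + p + 9/4q → 3/100q^2 + p + 9/4q
  leading term q^2: no divisor's leading term divides it; move 3/100q^2 to the remainder.
  leading term p: subtract (-1/2)·f_2 from p + 9/4q → 41/20q
  leading term q: no divisor's leading term divides it; move 41/20q to the remainder.
  remainder -1/5q^3 + 3/100q^2 + 41/20q ≠ 0; add g_3 = -1/5q^3 + 3/100q^2 + 41/20q to the basis.

S(f_1,g_3): lcm = pq^3. S = 3/4p^2q + 3/20pq^2 + 45/4pq + 9/4q^2.
  leading term p^2q: subtract (-3/8pq)·f_2 from 3/4p^2q + 3/20pq^2 + 45/4pq + 9/4q^2 → 45/4pq + 9/4q^2
  leading term pq: subtract (-45/8q)·f_2 from 45/4pq + 9/4q^2 → 0
  remainder 0.

S(f_2,g_3): leading monomials are coprime, so the S-polynomial reduces to 0 (Buchberger's first criterion).
Every S-polynomial of the final basis reduces to 0, so we have a Gröbner basis.
Inter-reduce: drop elements whose leading term is divisible by another's, tail-reduce, and make monic.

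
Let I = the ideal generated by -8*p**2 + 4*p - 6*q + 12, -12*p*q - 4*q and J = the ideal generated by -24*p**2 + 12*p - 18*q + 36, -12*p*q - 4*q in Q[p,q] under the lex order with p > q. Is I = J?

Since reduced Gröbner bases are canonical representatives of ideals under a given ordering, it suffices to compute and compare them.
Buchberger on the first generating set:
f_1 = -8*p**2 + 4*p - 6*q + 12, LT = p**2.
f_2 = -12*p*q - 4*q, LT = p*q.

S(f_1,f_2): lcm = p**2*q. S = -5/6*p*q + 3/4*q**2 - 3/2*q.
  leading term p*q: subtract (5/72)·f_2 from -5/6*p*q + 3/4*q**2 - 3/2*q → 3/4*q**2 - 11/9*q
  leading term q**2: no divisor's leading term divides it; move 3/4*q**2 to the remainder.
  leading term q: no divisor's leading term divides it; move -11/9*q to the remainder.
  remainder 3/4*q**2 - 11/9*q ≠ 0; add g_3 = 3/4*q**2 - 11/9*q to the basis.

The other S-polynomials (S(f_1,g_3), S(f_2,g_3)) all reduce to 0 modulo the current basis, so we have a Gröbner basis.
Inter-reduce: drop elements whose leading term is divisible by another's, tail-reduce, and make monic.
Reduced Gröbner basis: {p**2 - 1/2*p + 3/4*q - 3/2, p*q + 1/3*q, q**2 - 44/27*q}.

Buchberger on the second generating set:
h_1 = -24*p**2 + 12*p - 18*q + 36, LT = p**2.
h_2 = -12*p*q - 4*q, LT = p*q.

S(h_1,h_2): lcm = p**2*q. S = -5/6*p*q + 3/4*q**2 - 3/2*q.
  leading term p*q: subtract (5/72)·h_2 from -5/6*p*q + 3/4*q**2 - 3/2*q → 3/4*q**2 - 11/9*q
  leading term q**2: no divisor's leading term divides it; move 3/4*q**2 to the remainder.
  leading term q: no divisor's leading term divides it; move -11/9*q to the remainder.
  remainder 3/4*q**2 - 11/9*q ≠ 0; add k_3 = 3/4*q**2 - 11/9*q to the basis.

The other S-polynomials (S(h_1,k_3), S(h_2,k_3)) all reduce to 0 modulo the current basis, so we have a Gröbner basis.
Inter-reduce: drop elements whose leading term is divisible by another's, tail-reduce, and make monic.
Reduced Gröbner basis: {p**2 - 1/2*p + 3/4*q - 3/2, p*q + 1/3*q, q**2 - 44/27*q}.

Same reduced basis, so the two generating sets span the same ideal.

Yes, the ideals are equal.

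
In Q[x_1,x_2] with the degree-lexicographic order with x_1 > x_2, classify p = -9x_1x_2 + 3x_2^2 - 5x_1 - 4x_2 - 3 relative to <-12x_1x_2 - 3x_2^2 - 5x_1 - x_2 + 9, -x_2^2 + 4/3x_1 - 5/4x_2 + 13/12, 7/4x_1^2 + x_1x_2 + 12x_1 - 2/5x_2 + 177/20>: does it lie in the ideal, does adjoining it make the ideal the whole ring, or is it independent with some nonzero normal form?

First compute the reduced Gröbner basis of I by Buchberger's algorithm.
f_1 = -12x_1x_2 - 3x_2^2 - 5x_1 - x_2 + 9, LT = x_1x_2.
f_2 = -x_2^2 + 4/3x_1 - 5/4x_2 + 13/12, LT = x_2^2.
f_3 = 7/4x_1^2 + x_1x_2 + 12x_1 - 2/5x_2 + 177/20, LT = x_1^2.

S(f_1,f_2): lcm = x_1x_2^2. S = 1/4x_2^3 + 4/3x_1^2 - 5/6x_1x_2 + 1/12x_2^2 + 13/12x_1 - 3/4x_2.
  leading term x_2^3: subtract (-1/4x_2)·f_2 from 1/4x_2^3 + 4/3x_1^2 - 5/6x_1x_2 + 1/12x_2^2 + 13/12x_1 - 3/4x_2 → 4/3x_1^2 - 1/2x_1x_2 - 11/48x_2^2 + 13/12x_1 - 23/48x_2
  leading term x_1^2: subtract (16/21)·f_3 from 4/3x_1^2 - 1/2x_1x_2 - 11/48x_2^2 + 13/12x_1 - 23/48x_2 → -53/42x_1x_2 - 11/48x_2^2 - 677/84x_1 - 293/1680x_2 - 236/35
  leading term x_1x_2: subtract (53/504)·f_1 from -53/42x_1x_2 - 11/48x_2^2 - 677/84x_1 - 293/1680x_2 - 236/35 → 29/336x_2^2 - 3797/504x_1 - 349/5040x_2 - 2153/280
  leading term x_2^2: subtract (-29/336)·f_2 from 29/336x_2^2 - 3797/504x_1 - 349/5040x_2 - 2153/280 → -3739/504x_1 - 3571/20160x_2 - 153131/20160
  leading term x_1: no divisor's leading term divides it; move -3739/504x_1 to the remainder.
  leading term x_2: no divisor's leading term divides it; move -3571/20160x_2 to the remainder.
  leading term 1: no divisor's leading term divides it; move -153131/20160 to the remainder.
  remainder -3739/504x_1 - 3571/20160x_2 - 153131/20160 ≠ 0; add h_4 = -3739/504x_1 - 3571/20160x_2 - 153131/20160 to the basis.

S(f_1,f_3): lcm = x_1^2x_2. S = -9/28x_1x_2^2 + 5/12x_1^2 - 569/84x_1x_2 + 8/35x_2^2 - 3/4x_1 - 177/35x_2.
  leading term x_1x_2^2: subtract (3/112x_2)·f_1 from -9/28x_1x_2^2 + 5/12x_1^2 - 569/84x_1x_2 + 8/35x_2^2 - 3/4x_1 - 177/35x_2 → 9/112x_2^3 + 5/12x_1^2 - 2231/336x_1x_2 + 143/560x_2^2 - 3/4x_1 - 2967/560x_2
  leading term x_2^3: subtract (-9/112x_2)·f_2 from 9/112x_2^3 + 5/12x_1^2 - 2231/336x_1x_2 + 143/560x_2^2 - 3/4x_1 - 2967/560x_2 → 5/12x_1^2 - 2195/336x_1x_2 + 347/2240x_2^2 - 3/4x_1 - 11673/2240x_2
  leading term x_1^2: subtract (5/21)·f_3 from 5/12x_1^2 - 2195/336x_1x_2 + 347/2240x_2^2 - 3/4x_1 - 11673/2240x_2 → -325/48x_1x_2 + 347/2240x_2^2 - 101/28x_1 - 34379/6720x_2 - 59/28
  leading term x_1x_2: subtract (325/576)·f_1 from -325/48x_1x_2 + 347/2240x_2^2 - 101/28x_1 - 34379/6720x_2 - 59/28 → 194/105x_2^2 - 3169/4032x_1 - 45881/10080x_2 - 3219/448
  leading term x_2^2: subtract (-194/105)·f_2 from 194/105x_2^2 - 3169/4032x_1 - 45881/10080x_2 - 3219/448 → 11273/6720x_1 - 69161/10080x_2 - 14929/2880
  leading term x_1: subtract (-33819/149560)·h_4 from 11273/6720x_1 - 69161/10080x_2 - 14929/2880 → -20808205969/3015129600x_2 - 20808205969/3015129600
  leading term x_2: no divisor's leading term divides it; move -20808205969/3015129600x_2 to the remainder.
  leading term 1: no divisor's leading term divides it; move -20808205969/3015129600 to the remainder.
  remainder -20808205969/3015129600x_2 - 20808205969/3015129600 ≠ 0; add h_5 = -20808205969/3015129600x_2 - 20808205969/3015129600 to the basis.

S(f_2,f_3): leading monomials are coprime, so the S-polynomial reduces to 0 (Buchberger's first criterion).
S(f_1,h_4): lcm = x_1x_2. S = 33819/149560x_2^2 + 5/12x_1 - 422003/448680x_2 - 3/4.
  leading term x_2^2: subtract (-33819/149560)·f_2 from 33819/149560x_2^2 + 5/12x_1 - 422003/448680x_2 - 3/4 → 161113/224340x_1 - 2195297/1794720x_2 - 302131/598240
  leading term x_1: subtract (-6766746/69900605)·h_4 from 161113/224340x_1 - 2195297/1794720x_2 - 302131/598240 → -20808205969/16776145200x_2 - 20808205969/16776145200
  leading term x_2: subtract (672/3739)·h_5 from -20808205969/16776145200x_2 - 20808205969/16776145200 → 0
  remainder 0.

S(f_2,h_4): leading monomials are coprime, so the S-polynomial reduces to 0 (Buchberger's first criterion).
S(f_3,h_4): lcm = x_1^2. S = 573243/1046920x_1x_2 + 6106963/1046920x_1 - 8/35x_2 + 177/35.
  leading term x_1x_2: subtract (-191081/4187680)·f_1 from 573243/1046920x_1x_2 + 6106963/1046920x_1 - 8/35x_2 + 177/35 → -573243/4187680x_2^2 + 23472447/4187680x_1 - 229653/837536x_2 + 4579485/837536
  leading term x_2^2: subtract (573243/4187680)·f_2 from -573243/4187680x_2^2 + 23472447/4187680x_1 - 229653/837536x_2 + 4579485/837536 → 22708123/4187680x_1 - 345369/3350144x_2 + 89105647/16750720
  leading term x_1: subtract (-204373107/279602420)·h_4 from 22708123/4187680x_1 - 345369/3350144x_2 + 89105647/16750720 → -20808205969/89472774400x_2 - 20808205969/89472774400
  leading term x_2: subtract (126/3739)·h_5 from -20808205969/89472774400x_2 - 20808205969/89472774400 → 0
  remainder 0.

S(f_1,h_5): lcm = x_1x_2. S = 1/4x_2^2 - 7/12x_1 + 1/12x_2 - 3/4.
  leading term x_2^2: subtract (-1/4)·f_2 from 1/4x_2^2 - 7/12x_1 + 1/12x_2 - 3/4 → -1/4x_1 - 11/48x_2 - 23/48
  leading term x_1: subtract (126/3739)·h_4 from -1/4x_1 - 11/48x_2 - 23/48 → -400577/1794720x_2 - 400577/1794720
  leading term x_2: subtract (672969360/20808205969)·h_5 from -400577/1794720x_2 - 400577/1794720 → 0
  remainder 0.

S(f_2,h_5): lcm = x_2^2. S = -4/3x_1 + 1/4x_2 - 13/12.
  leading term x_1: subtract (672/3739)·h_4 from -4/3x_1 + 1/4x_2 - 13/12 → 63227/224340x_2 + 63227/224340
  leading term x_2: subtract (-849770880/20808205969)·h_5 from 63227/224340x_2 + 63227/224340 → 0
  remainder 0.

S(f_3,h_5): leading monomials are coprime, so the S-polynomial reduces to 0 (Buchberger's first criterion).
S(h_4,h_5): leading monomials are coprime, so the S-polynomial reduces to 0 (Buchberger's first criterion).
Every S-polynomial of the final basis reduces to 0, so we have a Gröbner basis.
Inter-reduce: drop elements whose leading term is divisible by another's, tail-reduce, and make monic.
Reduced Gröbner basis: {x_1 + 1, x_2 + 1}.
Label its elements g_1 = x_1 + 1, g_2 = x_2 + 1.

Reduce p = -9x_1x_2 + 3x_2^2 - 5x_1 - 4x_2 - 3 modulo G:
  leading term x_1x_2: subtract (-9x_2)·g_1 from -9x_1x_2 + 3x_2^2 - 5x_1 - 4x_2 - 3 → 3x_2^2 - 5x_1 + 5x_2 - 3
  leading term x_2^2: subtract (3x_2)·g_2 from 3x_2^2 - 5x_1 + 5x_2 - 3 → -5x_1 + 2x_2 - 3
  leading term x_1: subtract (-5)·g_1 from -5x_1 + 2x_2 - 3 → 2x_2 + 2
  leading term x_2: subtract (2)·g_2 from 2x_2 + 2 → 0
  normal form = 0.
Since the normal form is 0, p ∈ I.

The remainder on division by a Gröbner basis is unique — it is the normal form.

-9x_1x_2 + 3x_2^2 - 5x_1 - 4x_2 - 3 lies in I (it reduces to 0).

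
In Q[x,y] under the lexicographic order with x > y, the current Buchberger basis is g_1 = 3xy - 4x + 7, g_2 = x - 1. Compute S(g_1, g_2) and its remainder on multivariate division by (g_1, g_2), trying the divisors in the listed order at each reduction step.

S(g_1, g_2) = -4/3x + y + 7/3; remainder on division = y + 1.

lcm(LM(g_1), LM(g_2)) = xy.
S = (lcm/LT(g_1))·g_1 − (lcm/LT(g_2))·g_2 = -4/3x + y + 7/3.
Reduce S modulo (g_1, g_2) in that order:
  leading term x: subtract (-4/3)·g_2 from -4/3x + y + 7/3 → y + 1
  leading term y: no divisor's leading term divides it; move y to the remainder.
  leading term 1: no divisor's leading term divides it; move 1 to the remainder.
The remainder y + 1 is nonzero, so it would be added as the next basis element.
An S-polynomial is built so that the two leading terms cancel; whether anything survives reduction is exactly the Gröbner-basis criterion.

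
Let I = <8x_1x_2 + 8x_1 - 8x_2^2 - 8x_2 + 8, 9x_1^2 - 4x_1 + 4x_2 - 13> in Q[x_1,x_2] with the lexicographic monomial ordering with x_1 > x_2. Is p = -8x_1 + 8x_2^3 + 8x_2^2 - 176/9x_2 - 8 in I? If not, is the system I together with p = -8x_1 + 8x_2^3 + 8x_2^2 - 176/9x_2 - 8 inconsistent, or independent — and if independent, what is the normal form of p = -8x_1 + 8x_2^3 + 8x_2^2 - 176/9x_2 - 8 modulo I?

First compute the reduced Gröbner basis of I by Buchberger's algorithm.
f_1 = 8x_1x_2 + 8x_1 - 8x_2^2 - 8x_2 + 8, LT = x_1x_2.
f_2 = 9x_1^2 - 4x_1 + 4x_2 - 13, LT = x_1^2.

S(f_1,f_2): lcm = x_1^2x_2. S = x_1^2 - x_1x_2^2 - 5/9x_1x_2 + x_1 - 4/9x_2^2 + 13/9x_2.
  leading term x_1^2: subtract (1/9)·f_2 from x_1^2 - x_1x_2^2 - 5/9x_1x_2 + x_1 - 4/9x_2^2 + 13/9x_2 → -x_1x_2^2 - 5/9x_1x_2 + 13/9x_1 - 4/9x_2^2 + x_2 + 13/9
  leading term x_1x_2^2: subtract (-1/8x_2)·f_1 from -x_1x_2^2 - 5/9x_1x_2 + 13/9x_1 - 4/9x_2^2 + x_2 + 13/9 → 4/9x_1x_2 + 13/9x_1 - x_2^3 - 13/9x_2^2 + 2x_2 + 13/9
  leading term x_1x_2: subtract (1/18)·f_1 from 4/9x_1x_2 + 13/9x_1 - x_2^3 - 13/9x_2^2 + 2x_2 + 13/9 → x_1 - x_2^3 - x_2^2 + 22/9x_2 + 1
  leading term x_1: no divisor's leading term divides it; move x_1 to the remainder.
  leading term x_2^3: no divisor's leading term divides it; move -x_2^3 to the remainder.
  leading term x_2^2: no divisor's leading term divides it; move -x_2^2 to the remainder.
  leading term x_2: no divisor's leading term divides it; move 22/9x_2 to the remainder.
  leading term 1: no divisor's leading term divides it; move 1 to the remainder.
  remainder x_1 - x_2^3 - x_2^2 + 22/9x_2 + 1 ≠ 0; add h_3 = x_1 - x_2^3 - x_2^2 + 22/9x_2 + 1 to the basis.

S(f_1,h_3): lcm = x_1x_2. S = x_1 + x_2^4 + x_2^3 - 31/9x_2^2 - 2x_2 + 1.
  leading term x_1: subtract (1)·h_3 from x_1 + x_2^4 + x_2^3 - 31/9x_2^2 - 2x_2 + 1 → x_2^4 + 2x_2^3 - 22/9x_2^2 - 40/9x_2
  leading term x_2^4: no divisor's leading term divides it; move x_2^4 to the remainder.
  leading term x_2^3: no divisor's leading term divides it; move 2x_2^3 to the remainder.
  leading term x_2^2: no divisor's leading term divides it; move -22/9x_2^2 to the remainder.
  leading term x_2: no divisor's leading term divides it; move -40/9x_2 to the remainder.
  remainder x_2^4 + 2x_2^3 - 22/9x_2^2 - 40/9x_2 ≠ 0; add h_4 = x_2^4 + 2x_2^3 - 22/9x_2^2 - 40/9x_2 to the basis.

The other S-polynomials (S(f_2,h_3), S(f_1,h_4), S(f_2,h_4), S(h_3,h_4)) all reduce to 0 modulo the current basis, so we have a Gröbner basis.
Inter-reduce: drop elements whose leading term is divisible by another's, tail-reduce, and make monic.
Reduced Gröbner basis: {x_1 - x_2^3 - x_2^2 + 22/9x_2 + 1, x_2^4 + 2x_2^3 - 22/9x_2^2 - 40/9x_2}.
Label its elements g_1 = x_1 - x_2^3 - x_2^2 + 22/9x_2 + 1, g_2 = x_2^4 + 2x_2^3 - 22/9x_2^2 - 40/9x_2.

Reduce p = -8x_1 + 8x_2^3 + 8x_2^2 - 176/9x_2 - 8 modulo G:
  leading term x_1: subtract (-8)·g_1 from -8x_1 + 8x_2^3 + 8x_2^2 - 176/9x_2 - 8 → 0
  normal form = 0.
Since the normal form is 0, p ∈ I.

-8x_1 + 8x_2^3 + 8x_2^2 - 176/9x_2 - 8 lies in I (it reduces to 0).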